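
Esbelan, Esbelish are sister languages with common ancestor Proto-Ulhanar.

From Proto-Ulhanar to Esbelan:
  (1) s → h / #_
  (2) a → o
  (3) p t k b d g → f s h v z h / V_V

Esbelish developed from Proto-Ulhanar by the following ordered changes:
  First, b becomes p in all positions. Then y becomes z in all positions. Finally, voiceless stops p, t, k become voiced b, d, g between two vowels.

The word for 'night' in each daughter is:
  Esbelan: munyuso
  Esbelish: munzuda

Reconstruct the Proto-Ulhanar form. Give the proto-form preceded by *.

Position 6: Esbelan has s, Esbelish has d. Taking the neighbouring segments as reconstructed: Esbelan s could go back to *t or *s; Esbelish d could go back to *t or *d — the one source consistent with every daughter is *t.
Position 4: Esbelan has y, Esbelish has z. Esbelan preserves y here (none of its changes turn any other segment into y), so the proto-segment is *y.
Position 7: Esbelan has o, Esbelish has a. Esbelish preserves a here (none of its changes turn any other segment into a), so the proto-segment is *a.
This points to *munyuta. Verify forward in each daughter:
Esbelan: *munyuta
  munyuta (rule 1 does not apply)
  munyuta → munyuto   [vowel merger]
  munyuto → munyuso   [intervocalic lenition]
  giving Esbelan munyuso.
Esbelish: *munyuta > munzuta > munzuda  (by unconditioned shift, intervocalic voicing)
No other proto-form is consistent with every reflex, so the reconstruction is *munyuta.

*munyuta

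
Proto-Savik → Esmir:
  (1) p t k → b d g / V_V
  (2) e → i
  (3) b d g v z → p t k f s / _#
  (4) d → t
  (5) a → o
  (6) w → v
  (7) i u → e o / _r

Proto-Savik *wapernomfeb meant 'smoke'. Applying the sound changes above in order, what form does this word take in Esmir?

Esmir: *wapernomfeb > wabernomfeb > wabirnomfib > wabirnomfip > wobirnomfip > vobirnomfip > vobernomfip  (by intervocalic voicing, vowel merger, final devoicing, vowel merger, unconditioned shift, pre-rhotic lowering)

vobernomfip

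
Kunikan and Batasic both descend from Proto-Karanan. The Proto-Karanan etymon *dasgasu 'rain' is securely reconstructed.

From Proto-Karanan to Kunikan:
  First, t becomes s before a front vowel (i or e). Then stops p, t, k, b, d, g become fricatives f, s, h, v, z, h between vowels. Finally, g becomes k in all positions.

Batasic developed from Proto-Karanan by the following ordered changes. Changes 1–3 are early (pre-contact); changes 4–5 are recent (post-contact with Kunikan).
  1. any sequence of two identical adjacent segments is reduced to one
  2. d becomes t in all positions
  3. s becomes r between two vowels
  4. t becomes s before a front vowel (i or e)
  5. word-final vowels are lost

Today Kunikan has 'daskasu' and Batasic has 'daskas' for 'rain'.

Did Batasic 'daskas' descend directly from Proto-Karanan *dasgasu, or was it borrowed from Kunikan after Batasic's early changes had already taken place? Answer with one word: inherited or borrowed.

If inherited, *dasgasu would pass through all of Batasic's changes:
Batasic: *dasgasu
  dasgasu (rule 1 does not apply)
  dasgasu → tasgasu   [unconditioned shift]
  tasgasu → tasgaru   [rhotacism]
  tasgaru (rule 4 does not apply)
  tasgaru → tasgar   [apocope]
  giving Batasic tasgar.
If borrowed from Kunikan 'daskasu' after the early changes, it would undergo only the recent ones:
  rule 4 (palatalisation): no change (daskasu)
  rule 5 (apocope): daskasu → daskas
  ⇒ as a loan: daskas
Batasic 'daskas' matches the loan outcome 'daskas', not the inherited 'tasgar' — it skipped the early Batasic changes, so it was borrowed from Kunikan.

borrowed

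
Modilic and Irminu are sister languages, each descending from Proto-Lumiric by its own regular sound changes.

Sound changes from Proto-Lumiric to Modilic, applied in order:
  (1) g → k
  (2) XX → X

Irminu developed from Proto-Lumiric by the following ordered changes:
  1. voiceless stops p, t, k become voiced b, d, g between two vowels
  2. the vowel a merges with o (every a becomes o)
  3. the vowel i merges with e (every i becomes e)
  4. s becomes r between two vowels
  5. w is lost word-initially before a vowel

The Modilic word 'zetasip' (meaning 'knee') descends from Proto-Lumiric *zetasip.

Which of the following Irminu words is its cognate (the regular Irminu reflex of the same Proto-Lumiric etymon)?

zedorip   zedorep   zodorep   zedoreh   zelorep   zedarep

zedorep

Irminu: start from *zetasip.
  rule 1 (intervocalic voicing): zetasip → zedasip
  rule 2 (vowel merger): zedasip → zedosip
  rule 3 (vowel merger): zedosip → zedosep
  rule 4 (rhotacism): zedosep → zedorep
  rule 5: no change — zedorep
  ⇒ Irminu zedorep
Among the options, 'zedorep' alone shows every Irminu change applied in order.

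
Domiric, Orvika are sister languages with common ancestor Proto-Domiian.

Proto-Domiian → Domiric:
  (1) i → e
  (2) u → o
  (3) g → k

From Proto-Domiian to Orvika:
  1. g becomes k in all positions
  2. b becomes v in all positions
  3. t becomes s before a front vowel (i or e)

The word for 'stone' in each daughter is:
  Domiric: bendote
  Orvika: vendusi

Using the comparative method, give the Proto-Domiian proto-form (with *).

*benduti

Position 1: Domiric has b, Orvika has v. Domiric preserves b here (none of its changes turn any other segment into b), so the proto-segment is *b.
Position 6: Domiric has t, Orvika has s. Domiric preserves t here (none of its changes turn any other segment into t), so the proto-segment is *t.
Verify the candidate proto-form against each daughter:
Domiric: *benduti > bendute > bendote  (by vowel merger, vowel merger)
Orvika: *benduti
  benduti (rule 1 does not apply)
  benduti → venduti   [unconditioned shift]
  venduti → vendusi   [palatalisation]
  giving Orvika vendusi.
*benduti is the unique common source.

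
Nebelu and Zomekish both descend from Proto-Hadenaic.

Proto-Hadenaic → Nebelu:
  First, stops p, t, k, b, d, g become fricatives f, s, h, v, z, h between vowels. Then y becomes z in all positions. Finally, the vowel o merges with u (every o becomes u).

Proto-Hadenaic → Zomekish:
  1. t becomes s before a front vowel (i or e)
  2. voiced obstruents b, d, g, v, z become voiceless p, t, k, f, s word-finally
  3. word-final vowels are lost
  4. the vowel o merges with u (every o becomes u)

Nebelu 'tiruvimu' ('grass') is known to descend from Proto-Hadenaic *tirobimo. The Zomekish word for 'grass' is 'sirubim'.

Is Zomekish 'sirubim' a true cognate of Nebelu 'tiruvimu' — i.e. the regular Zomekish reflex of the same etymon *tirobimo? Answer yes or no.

Derive the expected Zomekish reflex of *tirobimo:
Zomekish: *tirobimo > sirobimo > sirobim > sirubim  (by palatalisation, apocope, vowel merger)
Zomekish 'sirubim' matches the regular reflex exactly, so the pair is cognate.

yes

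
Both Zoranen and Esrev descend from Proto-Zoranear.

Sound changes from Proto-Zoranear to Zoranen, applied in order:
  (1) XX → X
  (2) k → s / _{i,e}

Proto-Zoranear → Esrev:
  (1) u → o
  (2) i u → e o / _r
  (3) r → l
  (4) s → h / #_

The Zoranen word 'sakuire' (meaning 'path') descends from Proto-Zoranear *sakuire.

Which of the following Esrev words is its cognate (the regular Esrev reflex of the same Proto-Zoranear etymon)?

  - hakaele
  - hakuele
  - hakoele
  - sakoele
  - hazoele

hakoele

Esrev: *sakuire
  sakuire → sakoire   [vowel merger]
  sakoire → sakoere   [pre-rhotic lowering]
  sakoere → sakoele   [unconditioned shift]
  sakoele → hakoele   [debuccalisation]
  giving Esrev hakoele.
Among the options, 'hakoele' alone shows every Esrev change applied in order.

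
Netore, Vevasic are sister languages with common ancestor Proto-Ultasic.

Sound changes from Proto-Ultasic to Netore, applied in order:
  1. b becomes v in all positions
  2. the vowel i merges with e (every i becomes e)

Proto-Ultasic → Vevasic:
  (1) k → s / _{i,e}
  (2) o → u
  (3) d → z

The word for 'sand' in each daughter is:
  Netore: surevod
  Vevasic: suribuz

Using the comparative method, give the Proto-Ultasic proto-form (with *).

Position 4: Netore has e, Vevasic has i. Vevasic preserves i here (none of its changes turn any other segment into i), so the proto-segment is *i.
Position 5: Netore has v, Vevasic has b. Vevasic preserves b here (none of its changes turn any other segment into b), so the proto-segment is *b.
This points to *suribod. Verify forward in each daughter:
Netore: *suribod > surivod > surevod  (by unconditioned shift, vowel merger)
Vevasic: *suribod > suribud > suribuz  (by vowel merger, unconditioned shift)
*suribod is the unique common source.

*suribod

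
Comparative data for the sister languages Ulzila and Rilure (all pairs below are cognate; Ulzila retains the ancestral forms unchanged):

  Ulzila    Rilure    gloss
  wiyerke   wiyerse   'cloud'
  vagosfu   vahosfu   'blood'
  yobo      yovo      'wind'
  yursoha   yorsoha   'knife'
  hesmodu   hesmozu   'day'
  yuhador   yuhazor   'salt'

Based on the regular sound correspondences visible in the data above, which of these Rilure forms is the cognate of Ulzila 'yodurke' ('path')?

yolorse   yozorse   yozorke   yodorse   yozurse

yozorse

hesmodu ~ hesmozu — Ulzila d corresponds to Rilure z between vowels (before a back vowel).
yursoha ~ yorsoha — Ulzila u corresponds to Rilure o after a consonant, before r.
wiyerke ~ wiyerse — Ulzila k corresponds to Rilure s after a consonant, before a front vowel.
Applying these to Ulzila 'yodurke':
  yodurke → yozurke   (d→z between vowels (before a back vowel))
  yozurke → yozorke   (u→o after a consonant, before r)
  yozorke → yozorse   (k→s after a consonant, before a front vowel)
So the Rilure cognate is 'yozorse'.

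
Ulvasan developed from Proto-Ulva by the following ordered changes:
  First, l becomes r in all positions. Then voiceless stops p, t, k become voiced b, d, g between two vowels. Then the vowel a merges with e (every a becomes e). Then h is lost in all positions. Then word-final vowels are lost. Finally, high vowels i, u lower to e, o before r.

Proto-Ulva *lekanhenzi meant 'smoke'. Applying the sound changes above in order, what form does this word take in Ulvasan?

Ulvasan: *lekanhenzi
  lekanhenzi → rekanhenzi   [unconditioned shift]
  rekanhenzi → reganhenzi   [intervocalic voicing]
  reganhenzi → regenhenzi   [vowel merger]
  regenhenzi → regenenzi   [h-loss]
  regenenzi → regenenz   [apocope]
  regenenz (rule 6 does not apply)
  giving Ulvasan regenenz.

regenenz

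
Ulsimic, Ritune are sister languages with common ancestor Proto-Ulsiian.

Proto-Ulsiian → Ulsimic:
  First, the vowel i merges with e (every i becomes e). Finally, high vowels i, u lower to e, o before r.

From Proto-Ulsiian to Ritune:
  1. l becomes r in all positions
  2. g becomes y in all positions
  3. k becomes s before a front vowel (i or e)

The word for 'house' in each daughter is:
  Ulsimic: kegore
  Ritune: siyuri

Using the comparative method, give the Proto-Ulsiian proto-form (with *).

*kiguri

Position 2: Ulsimic has e, Ritune has i. Ritune preserves i here (none of its changes turn any other segment into i), so the proto-segment is *i.
Position 1: Ulsimic has k, Ritune has s. Ulsimic preserves k here (none of its changes turn any other segment into k), so the proto-segment is *k.
Position 4: Ulsimic has o, Ritune has u. Ritune preserves u here (none of its changes turn any other segment into u), so the proto-segment is *u.
Continuing position by position gives *kiguri; check it forward:
Ulsimic: *kiguri
  kiguri → kegure   [vowel merger]
  kegure → kegore   [pre-rhotic lowering]
  giving Ulsimic kegore.
Ritune: start from *kiguri.
  rule 1: no change — kiguri
  rule 2 (unconditioned shift): kiguri → kiyuri
  rule 3 (palatalisation): kiyuri → siyuri
  ⇒ Ritune siyuri
Only *kiguri yields all of Ulsimic kegore, Ritune siyuri.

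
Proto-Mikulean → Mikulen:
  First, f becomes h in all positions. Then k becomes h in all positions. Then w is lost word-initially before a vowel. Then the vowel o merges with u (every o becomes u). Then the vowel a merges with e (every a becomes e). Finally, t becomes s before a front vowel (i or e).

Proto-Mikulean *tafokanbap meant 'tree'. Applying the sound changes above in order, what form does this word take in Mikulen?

Mikulen: *tafokanbap
  tafokanbap → tahokanbap   [unconditioned shift]
  tahokanbap → tahohanbap   [unconditioned shift]
  tahohanbap (rule 3 does not apply)
  tahohanbap → tahuhanbap   [vowel merger]
  tahuhanbap → tehuhenbep   [vowel merger]
  tehuhenbep → sehuhenbep   [palatalisation]
  giving Mikulen sehuhenbep.

sehuhenbep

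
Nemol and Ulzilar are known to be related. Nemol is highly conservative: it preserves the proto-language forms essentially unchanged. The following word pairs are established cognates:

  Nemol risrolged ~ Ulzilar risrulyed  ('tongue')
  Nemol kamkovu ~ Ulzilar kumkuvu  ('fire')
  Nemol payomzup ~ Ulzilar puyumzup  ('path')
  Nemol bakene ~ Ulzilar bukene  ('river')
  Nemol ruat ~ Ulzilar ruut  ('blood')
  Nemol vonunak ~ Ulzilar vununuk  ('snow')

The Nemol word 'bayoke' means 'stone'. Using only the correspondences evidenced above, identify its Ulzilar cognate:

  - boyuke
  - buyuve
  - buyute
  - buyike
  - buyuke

buyuke

payomzup ~ puyumzup, bakene ~ bukene — Nemol a corresponds to Ulzilar u after a consonant, before a consonant other than r, m, n, p, b, f, v.
risrolged ~ risrulyed — Nemol o corresponds to Ulzilar u after a consonant, before a consonant other than r, m, n, p, b, f, v.
Applying these to Nemol 'bayoke':
  bayoke → buyoke   (a→u after a consonant, before a consonant other than r, m, n, p, b, f, v)
  buyoke → buyuke   (o→u after a consonant, before a consonant other than r, m, n, p, b, f, v)
So the Ulzilar cognate is 'buyuke'.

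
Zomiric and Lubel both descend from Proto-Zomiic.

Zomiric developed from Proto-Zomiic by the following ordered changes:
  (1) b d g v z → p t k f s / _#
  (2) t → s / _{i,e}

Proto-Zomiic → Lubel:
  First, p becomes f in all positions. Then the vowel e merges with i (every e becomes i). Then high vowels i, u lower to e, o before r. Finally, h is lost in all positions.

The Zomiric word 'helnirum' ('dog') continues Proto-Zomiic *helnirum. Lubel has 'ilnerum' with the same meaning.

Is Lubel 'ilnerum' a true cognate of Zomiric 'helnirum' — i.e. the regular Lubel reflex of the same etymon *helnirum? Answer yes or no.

yes

Derive the expected Lubel reflex of *helnirum:
Lubel: *helnirum > hilnirum > hilnerum > ilnerum  (by vowel merger, pre-rhotic lowering, h-loss)
Lubel 'ilnerum' matches the regular reflex exactly, so the pair is cognate.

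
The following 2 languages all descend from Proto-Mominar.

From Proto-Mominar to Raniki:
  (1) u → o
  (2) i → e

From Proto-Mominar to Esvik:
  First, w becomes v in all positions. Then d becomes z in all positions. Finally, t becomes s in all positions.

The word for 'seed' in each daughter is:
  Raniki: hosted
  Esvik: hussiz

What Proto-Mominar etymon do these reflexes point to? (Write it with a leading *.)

*hustid

Position 2: Raniki has o, Esvik has u. Esvik preserves u here (none of its changes turn any other segment into u), so the proto-segment is *u.
Position 5: Raniki has e, Esvik has i. Esvik preserves i here (none of its changes turn any other segment into i), so the proto-segment is *i.
This points to *hustid. Verify forward in each daughter:
Raniki: start from *hustid.
  rule 1 (vowel merger): hustid → hostid
  rule 2 (vowel merger): hostid → hosted
  ⇒ Raniki hosted
Esvik: *hustid
  hustid (rule 1 does not apply)
  hustid → hustiz   [unconditioned shift]
  hustiz → hussiz   [unconditioned shift]
  giving Esvik hussiz.
*hustid is the unique common source.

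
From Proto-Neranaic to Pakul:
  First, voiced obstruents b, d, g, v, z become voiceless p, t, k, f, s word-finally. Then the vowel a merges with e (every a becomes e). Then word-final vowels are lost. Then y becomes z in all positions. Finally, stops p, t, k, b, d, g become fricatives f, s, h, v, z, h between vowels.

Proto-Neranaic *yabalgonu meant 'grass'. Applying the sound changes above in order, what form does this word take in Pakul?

zevelgon

Pakul: *yabalgonu
  yabalgonu (rule 1 does not apply)
  yabalgonu → yebelgonu   [vowel merger]
  yebelgonu → yebelgon   [apocope]
  yebelgon → zebelgon   [unconditioned shift]
  zebelgon → zevelgon   [intervocalic lenition]
  giving Pakul zevelgon.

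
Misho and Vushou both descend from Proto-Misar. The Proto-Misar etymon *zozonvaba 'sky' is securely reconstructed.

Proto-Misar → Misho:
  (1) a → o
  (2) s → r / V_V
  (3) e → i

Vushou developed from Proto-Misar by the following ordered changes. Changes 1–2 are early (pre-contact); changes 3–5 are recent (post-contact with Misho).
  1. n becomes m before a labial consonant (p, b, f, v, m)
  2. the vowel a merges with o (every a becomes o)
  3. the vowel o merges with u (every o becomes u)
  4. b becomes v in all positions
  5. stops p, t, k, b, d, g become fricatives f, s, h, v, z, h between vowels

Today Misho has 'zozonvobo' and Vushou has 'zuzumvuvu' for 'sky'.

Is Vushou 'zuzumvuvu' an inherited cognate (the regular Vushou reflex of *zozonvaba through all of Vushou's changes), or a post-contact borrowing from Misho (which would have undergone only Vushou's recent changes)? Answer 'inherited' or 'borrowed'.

If inherited, *zozonvaba would pass through all of Vushou's changes:
Vushou: start from *zozonvaba.
  rule 1 (nasal place assimilation): zozonvaba → zozomvaba
  rule 2 (vowel merger): zozomvaba → zozomvobo
  rule 3 (vowel merger): zozomvobo → zuzumvubu
  rule 4 (unconditioned shift): zuzumvubu → zuzumvuvu
  rule 5: no change — zuzumvuvu
  ⇒ Vushou zuzumvuvu
If borrowed from Misho 'zozonvobo' after the early changes, it would undergo only the recent ones:
  rule 3 (vowel merger): zozonvobo → zuzunvubu
  rule 4 (unconditioned shift): zuzunvubu → zuzunvuvu
  rule 5 (intervocalic lenition): no change (zuzunvuvu)
  ⇒ as a loan: zuzunvuvu
Vushou 'zuzumvuvu' matches the inherited outcome exactly, so it is an inherited cognate, not a loan.

inherited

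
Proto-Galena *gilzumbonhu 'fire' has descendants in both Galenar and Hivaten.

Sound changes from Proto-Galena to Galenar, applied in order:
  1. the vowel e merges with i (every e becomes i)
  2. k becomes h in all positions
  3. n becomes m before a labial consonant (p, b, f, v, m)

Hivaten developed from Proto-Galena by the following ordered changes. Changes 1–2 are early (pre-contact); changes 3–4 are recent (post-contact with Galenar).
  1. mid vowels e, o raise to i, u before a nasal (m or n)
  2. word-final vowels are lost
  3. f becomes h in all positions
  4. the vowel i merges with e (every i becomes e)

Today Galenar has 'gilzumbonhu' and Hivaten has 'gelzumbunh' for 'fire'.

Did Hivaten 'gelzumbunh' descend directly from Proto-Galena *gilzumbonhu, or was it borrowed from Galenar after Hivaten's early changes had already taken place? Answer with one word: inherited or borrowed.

If inherited, *gilzumbonhu would pass through all of Hivaten's changes:
Hivaten: *gilzumbonhu
  gilzumbonhu → gilzumbunhu   [pre-nasal raising]
  gilzumbunhu → gilzumbunh   [apocope]
  gilzumbunh (rule 3 does not apply)
  gilzumbunh → gelzumbunh   [vowel merger]
  giving Hivaten gelzumbunh.
If borrowed from Galenar 'gilzumbonhu' after the early changes, it would undergo only the recent ones:
  rule 3 (unconditioned shift): no change (gilzumbonhu)
  rule 4 (vowel merger): gilzumbonhu → gelzumbonhu
  ⇒ as a loan: gelzumbonhu
Hivaten 'gelzumbunh' matches the inherited outcome exactly, so it is an inherited cognate, not a loan.

inherited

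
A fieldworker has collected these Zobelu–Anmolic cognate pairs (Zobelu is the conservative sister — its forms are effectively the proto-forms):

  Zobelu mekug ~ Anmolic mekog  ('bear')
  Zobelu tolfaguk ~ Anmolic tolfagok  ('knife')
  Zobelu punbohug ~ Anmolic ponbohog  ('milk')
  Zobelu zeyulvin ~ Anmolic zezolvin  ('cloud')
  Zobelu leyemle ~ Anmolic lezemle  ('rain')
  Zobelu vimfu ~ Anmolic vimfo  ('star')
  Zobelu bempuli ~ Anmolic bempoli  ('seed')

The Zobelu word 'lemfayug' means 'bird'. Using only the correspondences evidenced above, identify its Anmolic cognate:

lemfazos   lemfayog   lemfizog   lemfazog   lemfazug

zeyulvin ~ zezolvin — Zobelu y corresponds to Anmolic z between vowels (before a back vowel).
mekug ~ mekog, tolfaguk ~ tolfagok — Zobelu u corresponds to Anmolic o after a consonant, before a consonant other than r, m, n, p, b, f, v.
Applying these to Zobelu 'lemfayug':
  lemfayug → lemfazug   (y→z between vowels (before a back vowel))
  lemfazug → lemfazog   (u→o after a consonant, before a consonant other than r, m, n, p, b, f, v)
So the Anmolic cognate is 'lemfazog'.

lemfazog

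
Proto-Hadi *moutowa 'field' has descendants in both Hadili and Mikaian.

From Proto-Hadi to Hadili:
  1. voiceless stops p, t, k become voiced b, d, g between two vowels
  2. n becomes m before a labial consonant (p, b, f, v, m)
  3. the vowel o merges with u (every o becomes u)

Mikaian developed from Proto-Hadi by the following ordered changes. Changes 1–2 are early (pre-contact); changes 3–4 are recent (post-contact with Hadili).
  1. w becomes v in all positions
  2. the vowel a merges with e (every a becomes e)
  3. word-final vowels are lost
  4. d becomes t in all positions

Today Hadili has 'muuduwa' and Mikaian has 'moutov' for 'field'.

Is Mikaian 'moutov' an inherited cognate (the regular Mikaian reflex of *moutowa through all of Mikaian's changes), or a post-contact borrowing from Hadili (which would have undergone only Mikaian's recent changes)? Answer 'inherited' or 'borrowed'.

If inherited, *moutowa would pass through all of Mikaian's changes:
Mikaian: *moutowa > moutova > moutove > moutov  (by unconditioned shift, vowel merger, apocope)
If borrowed from Hadili 'muuduwa' after the early changes, it would undergo only the recent ones:
  rule 3 (apocope): muuduwa → muuduw
  rule 4 (unconditioned shift): muuduw → muutuw
  ⇒ as a loan: muutuw
Mikaian 'moutov' matches the inherited outcome exactly, so it is an inherited cognate, not a loan.

inherited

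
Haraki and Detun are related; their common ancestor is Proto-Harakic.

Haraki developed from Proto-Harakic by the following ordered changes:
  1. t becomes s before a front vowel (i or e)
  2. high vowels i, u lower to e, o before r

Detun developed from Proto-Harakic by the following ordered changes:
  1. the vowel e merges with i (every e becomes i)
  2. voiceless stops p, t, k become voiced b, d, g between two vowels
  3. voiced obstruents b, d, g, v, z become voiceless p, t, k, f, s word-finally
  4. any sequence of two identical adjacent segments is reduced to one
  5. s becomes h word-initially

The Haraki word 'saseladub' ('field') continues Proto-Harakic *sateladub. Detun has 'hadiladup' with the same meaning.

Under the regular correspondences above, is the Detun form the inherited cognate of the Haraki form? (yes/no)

yes

Derive the expected Detun reflex of *sateladub:
Detun: *sateladub > satiladub > sadiladub > sadiladup > hadiladup  (by vowel merger, intervocalic voicing, final devoicing, debuccalisation)
Detun 'hadiladup' matches the regular reflex exactly, so the pair is cognate.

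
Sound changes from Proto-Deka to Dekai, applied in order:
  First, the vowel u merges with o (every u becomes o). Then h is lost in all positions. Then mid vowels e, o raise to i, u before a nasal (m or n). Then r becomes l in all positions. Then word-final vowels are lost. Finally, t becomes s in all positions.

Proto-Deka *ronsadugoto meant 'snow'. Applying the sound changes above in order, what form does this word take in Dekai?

Dekai: *ronsadugoto > ronsadogoto > runsadogoto > lunsadogoto > lunsadogot > lunsadogos  (by vowel merger, pre-nasal raising, unconditioned shift, apocope, unconditioned shift)

lunsadogos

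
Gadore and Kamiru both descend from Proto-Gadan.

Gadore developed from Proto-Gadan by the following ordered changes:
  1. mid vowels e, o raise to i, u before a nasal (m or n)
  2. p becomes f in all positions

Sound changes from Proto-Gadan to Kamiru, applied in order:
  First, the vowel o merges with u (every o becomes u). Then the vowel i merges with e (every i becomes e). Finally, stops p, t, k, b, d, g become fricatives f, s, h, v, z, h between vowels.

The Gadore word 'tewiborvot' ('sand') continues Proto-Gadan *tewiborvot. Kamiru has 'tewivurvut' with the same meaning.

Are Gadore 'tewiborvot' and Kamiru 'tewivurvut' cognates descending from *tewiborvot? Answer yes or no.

no

Derive the expected Kamiru reflex of *tewiborvot:
Kamiru: *tewiborvot
  tewiborvot → tewiburvut   [vowel merger]
  tewiburvut → teweburvut   [vowel merger]
  teweburvut → tewevurvut   [intervocalic lenition]
  giving Kamiru tewevurvut.
The regular Kamiru reflex would be 'tewevurvut', but the attested form is 'tewivurvut'. The correspondence is irregular, so they are not cognates (the Kamiru form has a different source).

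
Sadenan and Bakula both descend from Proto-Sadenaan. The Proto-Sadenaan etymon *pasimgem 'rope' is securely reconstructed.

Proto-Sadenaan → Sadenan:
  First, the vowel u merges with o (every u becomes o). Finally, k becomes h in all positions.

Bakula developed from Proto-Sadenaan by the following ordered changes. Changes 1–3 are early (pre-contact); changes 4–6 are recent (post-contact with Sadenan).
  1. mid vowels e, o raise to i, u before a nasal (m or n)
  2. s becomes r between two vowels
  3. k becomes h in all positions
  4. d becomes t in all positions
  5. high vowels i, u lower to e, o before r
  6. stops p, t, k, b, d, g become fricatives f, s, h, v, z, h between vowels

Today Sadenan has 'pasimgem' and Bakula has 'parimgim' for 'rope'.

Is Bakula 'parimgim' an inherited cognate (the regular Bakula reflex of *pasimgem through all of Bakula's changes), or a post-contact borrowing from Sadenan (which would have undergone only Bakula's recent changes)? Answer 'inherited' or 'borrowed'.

inherited

If inherited, *pasimgem would pass through all of Bakula's changes:
Bakula: start from *pasimgem.
  rule 1 (pre-nasal raising): pasimgem → pasimgim
  rule 2 (rhotacism): pasimgim → parimgim
  rule 3: no change — parimgim
  rule 4: no change — parimgim
  rule 5: no change — parimgim
  rule 6: no change — parimgim
  ⇒ Bakula parimgim
If borrowed from Sadenan 'pasimgem' after the early changes, it would undergo only the recent ones:
  rule 4 (unconditioned shift): no change (pasimgem)
  rule 5 (pre-rhotic lowering): no change (pasimgem)
  rule 6 (intervocalic lenition): no change (pasimgem)
  ⇒ as a loan: pasimgem
Bakula 'parimgim' matches the inherited outcome exactly, so it is an inherited cognate, not a loan.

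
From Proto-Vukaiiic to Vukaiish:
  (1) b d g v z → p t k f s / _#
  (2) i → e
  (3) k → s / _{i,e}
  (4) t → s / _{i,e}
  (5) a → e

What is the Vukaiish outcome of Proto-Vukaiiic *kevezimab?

sevezemep

Vukaiish: start from *kevezimab.
  rule 1 (final devoicing): kevezimab → kevezimap
  rule 2 (vowel merger): kevezimap → kevezemap
  rule 3 (palatalisation): kevezemap → sevezemap
  rule 4: no change — sevezemap
  rule 5 (vowel merger): sevezemap → sevezemep
  ⇒ Vukaiish sevezemep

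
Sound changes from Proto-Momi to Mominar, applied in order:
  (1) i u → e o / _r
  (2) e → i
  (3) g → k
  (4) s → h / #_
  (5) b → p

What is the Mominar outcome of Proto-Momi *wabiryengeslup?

Mominar: *wabiryengeslup > waberyengeslup > wabiryingislup > wabiryinkislup > wapiryinkislup  (by pre-rhotic lowering, vowel merger, unconditioned shift, unconditioned shift)

wapiryinkislup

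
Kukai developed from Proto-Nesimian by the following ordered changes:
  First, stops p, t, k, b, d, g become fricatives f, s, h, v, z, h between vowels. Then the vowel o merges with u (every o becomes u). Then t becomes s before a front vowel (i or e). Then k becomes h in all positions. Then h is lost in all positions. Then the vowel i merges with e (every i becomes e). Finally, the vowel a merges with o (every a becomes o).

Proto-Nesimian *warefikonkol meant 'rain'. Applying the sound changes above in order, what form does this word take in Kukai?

worefeunul

Kukai: *warefikonkol > warefihonkol > warefihunkul > warefihunhul > warefiunul > warefeunul > worefeunul  (by intervocalic lenition, vowel merger, unconditioned shift, h-loss, vowel merger, vowel merger)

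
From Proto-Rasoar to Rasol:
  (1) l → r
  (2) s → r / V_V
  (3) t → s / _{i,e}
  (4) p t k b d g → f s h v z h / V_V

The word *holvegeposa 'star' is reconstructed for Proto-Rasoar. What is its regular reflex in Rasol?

Rasol: *holvegeposa > horvegeposa > horvegepora > horvehefora  (by unconditioned shift, rhotacism, intervocalic lenition)

horvehefora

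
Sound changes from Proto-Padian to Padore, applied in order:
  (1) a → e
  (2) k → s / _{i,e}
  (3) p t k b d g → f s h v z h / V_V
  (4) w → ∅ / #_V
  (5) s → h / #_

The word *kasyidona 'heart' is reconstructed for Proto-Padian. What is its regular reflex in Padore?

hesyizone

Padore: start from *kasyidona.
  rule 1 (vowel merger): kasyidona → kesyidone
  rule 2 (palatalisation): kesyidone → sesyidone
  rule 3 (intervocalic lenition): sesyidone → sesyizone
  rule 4: no change — sesyizone
  rule 5 (debuccalisation): sesyizone → hesyizone
  ⇒ Padore hesyizone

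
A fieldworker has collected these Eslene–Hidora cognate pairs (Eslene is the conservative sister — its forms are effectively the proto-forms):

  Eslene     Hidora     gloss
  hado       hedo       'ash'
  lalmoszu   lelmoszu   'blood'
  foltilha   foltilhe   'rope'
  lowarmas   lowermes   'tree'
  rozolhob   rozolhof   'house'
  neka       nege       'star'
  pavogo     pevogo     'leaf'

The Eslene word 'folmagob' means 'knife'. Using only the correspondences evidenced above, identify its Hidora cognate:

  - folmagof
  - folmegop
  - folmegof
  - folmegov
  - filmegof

hado ~ hedo, lalmoszu ~ lelmoszu — Eslene a corresponds to Hidora e after a consonant, before a consonant other than r, m, n, p, b, f, v.
rozolhob ~ rozolhof — Eslene b corresponds to Hidora f word-finally.
Applying these to Eslene 'folmagob':
  folmagob → folmegob   (a→e after a consonant, before a consonant other than r, m, n, p, b, f, v)
  folmegob → folmegof   (b→f word-finally)
So the Hidora cognate is 'folmegof'.

folmegof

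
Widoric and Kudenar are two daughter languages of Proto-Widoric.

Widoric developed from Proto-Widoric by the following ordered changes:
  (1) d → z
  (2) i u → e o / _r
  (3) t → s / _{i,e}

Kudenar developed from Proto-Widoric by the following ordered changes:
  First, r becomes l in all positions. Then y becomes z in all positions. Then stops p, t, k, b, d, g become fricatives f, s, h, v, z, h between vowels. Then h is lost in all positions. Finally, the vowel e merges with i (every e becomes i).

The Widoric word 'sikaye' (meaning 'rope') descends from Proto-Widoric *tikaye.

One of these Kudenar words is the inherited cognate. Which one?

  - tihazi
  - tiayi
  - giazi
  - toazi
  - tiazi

Kudenar: *tikaye
  tikaye (rule 1 does not apply)
  tikaye → tikaze   [unconditioned shift]
  tikaze → tihaze   [intervocalic lenition]
  tihaze → tiaze   [h-loss]
  tiaze → tiazi   [vowel merger]
  giving Kudenar tiazi.
Only 'tiazi' matches the regular Kudenar development of *tikaye.

tiazi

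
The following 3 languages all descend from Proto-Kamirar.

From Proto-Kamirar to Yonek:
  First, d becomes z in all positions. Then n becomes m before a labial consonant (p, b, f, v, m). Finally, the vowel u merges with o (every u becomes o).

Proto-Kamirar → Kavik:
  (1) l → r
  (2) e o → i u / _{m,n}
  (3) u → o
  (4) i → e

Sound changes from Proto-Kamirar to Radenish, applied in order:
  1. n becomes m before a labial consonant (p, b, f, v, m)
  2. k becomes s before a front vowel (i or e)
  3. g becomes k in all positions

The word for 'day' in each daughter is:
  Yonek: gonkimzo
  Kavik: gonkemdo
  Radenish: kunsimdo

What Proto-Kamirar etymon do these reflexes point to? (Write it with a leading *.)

*gunkimdo

Position 2: Yonek has o, Kavik has o, Radenish has u. Radenish preserves u here (none of its changes turn any other segment into u), so the proto-segment is *u.
Position 4: Yonek has k, Kavik has k, Radenish has s. Yonek preserves k here (none of its changes turn any other segment into k), so the proto-segment is *k.
Continuing position by position gives *gunkimdo; check it forward:
Yonek: start from *gunkimdo.
  rule 1 (unconditioned shift): gunkimdo → gunkimzo
  rule 2: no change — gunkimzo
  rule 3 (vowel merger): gunkimzo → gonkimzo
  ⇒ Yonek gonkimzo
Kavik: *gunkimdo > gonkimdo > gonkemdo  (by vowel merger, vowel merger)
Radenish: start from *gunkimdo.
  rule 1: no change — gunkimdo
  rule 2 (palatalisation): gunkimdo → gunsimdo
  rule 3 (unconditioned shift): gunsimdo → kunsimdo
  ⇒ Radenish kunsimdo
No other proto-form is consistent with every reflex, so the reconstruction is *gunkimdo.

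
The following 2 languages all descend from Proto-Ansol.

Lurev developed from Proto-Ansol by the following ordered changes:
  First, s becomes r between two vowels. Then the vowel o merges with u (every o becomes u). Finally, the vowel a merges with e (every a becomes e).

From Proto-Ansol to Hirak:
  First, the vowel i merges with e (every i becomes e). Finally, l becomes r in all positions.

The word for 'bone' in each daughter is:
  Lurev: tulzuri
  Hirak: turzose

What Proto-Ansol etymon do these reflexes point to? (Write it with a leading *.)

*tulzosi

Position 6: Lurev has r, Hirak has s. Hirak preserves s here (none of its changes turn any other segment into s), so the proto-segment is *s.
Position 3: Lurev has l, Hirak has r. Lurev preserves l here (none of its changes turn any other segment into l), so the proto-segment is *l.
This points to *tulzosi. Verify forward in each daughter:
Lurev: start from *tulzosi.
  rule 1 (rhotacism): tulzosi → tulzori
  rule 2 (vowel merger): tulzori → tulzuri
  rule 3: no change — tulzuri
  ⇒ Lurev tulzuri
Hirak: start from *tulzosi.
  rule 1 (vowel merger): tulzosi → tulzose
  rule 2 (unconditioned shift): tulzose → turzose
  ⇒ Hirak turzose
No other proto-form is consistent with every reflex, so the reconstruction is *tulzosi.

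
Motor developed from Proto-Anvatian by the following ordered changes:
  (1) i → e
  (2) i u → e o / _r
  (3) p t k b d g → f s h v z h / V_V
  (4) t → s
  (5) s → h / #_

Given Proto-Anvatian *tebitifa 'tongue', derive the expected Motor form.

hevesefa

Motor: *tebitifa > tebetefa > tevesefa > sevesefa > hevesefa  (by vowel merger, intervocalic lenition, unconditioned shift, debuccalisation)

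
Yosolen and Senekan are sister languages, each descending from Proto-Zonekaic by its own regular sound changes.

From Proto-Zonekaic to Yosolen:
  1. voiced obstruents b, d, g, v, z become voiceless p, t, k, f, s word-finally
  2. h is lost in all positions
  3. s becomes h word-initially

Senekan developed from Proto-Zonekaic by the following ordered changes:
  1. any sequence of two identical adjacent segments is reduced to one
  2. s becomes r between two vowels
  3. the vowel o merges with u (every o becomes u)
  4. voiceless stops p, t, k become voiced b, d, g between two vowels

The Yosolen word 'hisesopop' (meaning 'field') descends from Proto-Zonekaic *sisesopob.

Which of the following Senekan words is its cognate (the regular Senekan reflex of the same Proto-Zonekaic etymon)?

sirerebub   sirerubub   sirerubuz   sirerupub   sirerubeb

Senekan: *sisesopob
  sisesopob (rule 1 does not apply)
  sisesopob → sireropob   [rhotacism]
  sireropob → sirerupub   [vowel merger]
  sirerupub → sirerubub   [intervocalic voicing]
  giving Senekan sirerubub.
Only 'sirerubub' matches the regular Senekan development of *sisesopob.

sirerubub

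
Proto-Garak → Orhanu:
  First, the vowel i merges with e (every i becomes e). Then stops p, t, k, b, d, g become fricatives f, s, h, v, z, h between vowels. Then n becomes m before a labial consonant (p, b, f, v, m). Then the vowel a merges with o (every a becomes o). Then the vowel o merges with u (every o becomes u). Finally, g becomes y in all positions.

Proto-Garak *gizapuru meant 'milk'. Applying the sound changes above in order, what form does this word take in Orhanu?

yezufuru

Orhanu: start from *gizapuru.
  rule 1 (vowel merger): gizapuru → gezapuru
  rule 2 (intervocalic lenition): gezapuru → gezafuru
  rule 3: no change — gezafuru
  rule 4 (vowel merger): gezafuru → gezofuru
  rule 5 (vowel merger): gezofuru → gezufuru
  rule 6 (unconditioned shift): gezufuru → yezufuru
  ⇒ Orhanu yezufuru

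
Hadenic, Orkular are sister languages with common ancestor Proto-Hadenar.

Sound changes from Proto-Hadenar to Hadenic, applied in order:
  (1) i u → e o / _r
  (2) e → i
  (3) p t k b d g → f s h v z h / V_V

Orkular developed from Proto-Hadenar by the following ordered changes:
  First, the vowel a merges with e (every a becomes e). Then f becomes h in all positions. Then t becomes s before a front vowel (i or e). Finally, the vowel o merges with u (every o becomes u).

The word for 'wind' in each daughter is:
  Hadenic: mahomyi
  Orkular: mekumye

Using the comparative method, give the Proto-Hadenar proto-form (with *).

Position 3: Hadenic has h, Orkular has k. Orkular preserves k here (none of its changes turn any other segment into k), so the proto-segment is *k.
Position 2: Hadenic has a, Orkular has e. Hadenic preserves a here (none of its changes turn any other segment into a), so the proto-segment is *a.
Verify the candidate proto-form against each daughter:
Hadenic: *makomye > makomyi > mahomyi  (by vowel merger, intervocalic lenition)
Orkular: *makomye
  makomye → mekomye   [vowel merger]
  mekomye (rule 2 does not apply)
  mekomye (rule 3 does not apply)
  mekomye → mekumye   [vowel merger]
  giving Orkular mekumye.
Only *makomye yields all of Hadenic mahomyi, Orkular mekumye.

*makomye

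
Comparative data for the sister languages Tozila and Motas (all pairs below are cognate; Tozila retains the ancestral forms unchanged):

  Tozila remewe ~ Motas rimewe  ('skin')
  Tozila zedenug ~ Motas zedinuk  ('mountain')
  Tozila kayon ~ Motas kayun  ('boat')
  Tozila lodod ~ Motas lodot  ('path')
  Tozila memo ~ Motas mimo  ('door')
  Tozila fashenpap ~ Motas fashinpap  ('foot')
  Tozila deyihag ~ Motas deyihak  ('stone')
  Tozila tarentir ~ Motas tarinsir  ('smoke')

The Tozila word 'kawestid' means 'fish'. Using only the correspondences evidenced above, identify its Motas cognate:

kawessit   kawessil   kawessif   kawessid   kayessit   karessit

kawessit

tarentir ~ tarinsir — Tozila t corresponds to Motas s after a consonant, before a front vowel.
lodod ~ lodot — Tozila d corresponds to Motas t word-finally.
Applying these to Tozila 'kawestid':
  kawestid → kawessid   (t→s after a consonant, before a front vowel)
  kawessid → kawessit   (d→t word-finally)
So the Motas cognate is 'kawessit'.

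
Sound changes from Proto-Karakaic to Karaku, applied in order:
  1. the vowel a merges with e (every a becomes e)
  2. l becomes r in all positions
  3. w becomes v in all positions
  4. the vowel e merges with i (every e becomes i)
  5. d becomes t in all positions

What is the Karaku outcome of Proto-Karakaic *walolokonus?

Karaku: start from *walolokonus.
  rule 1 (vowel merger): walolokonus → welolokonus
  rule 2 (unconditioned shift): welolokonus → werorokonus
  rule 3 (unconditioned shift): werorokonus → verorokonus
  rule 4 (vowel merger): verorokonus → virorokonus
  rule 5: no change — virorokonus
  ⇒ Karaku virorokonus

virorokonus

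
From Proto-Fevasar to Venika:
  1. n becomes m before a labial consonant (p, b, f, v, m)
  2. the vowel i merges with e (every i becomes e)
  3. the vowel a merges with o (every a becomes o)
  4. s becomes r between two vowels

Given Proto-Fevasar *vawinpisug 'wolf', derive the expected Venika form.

vowemperug

Venika: *vawinpisug
  vawinpisug → vawimpisug   [nasal place assimilation]
  vawimpisug → vawempesug   [vowel merger]
  vawempesug → vowempesug   [vowel merger]
  vowempesug → vowemperug   [rhotacism]
  giving Venika vowemperug.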